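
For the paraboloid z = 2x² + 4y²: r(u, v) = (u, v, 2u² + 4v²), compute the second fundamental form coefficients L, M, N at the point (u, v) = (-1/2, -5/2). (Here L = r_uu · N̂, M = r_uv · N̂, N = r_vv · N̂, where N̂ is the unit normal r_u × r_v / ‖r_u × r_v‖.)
L = 4*sqrt(5)/45;  M = 0;  N = 8*sqrt(5)/45

Compute the unit normal N̂(u, v) = (-4*u/sqrt(16*u^2 + 64*v^2 + 1), -8*v/sqrt(16*u^2 + 64*v^2 + 1), 1/sqrt(16*u^2 + 64*v^2 + 1)), and the second partials r_uu, r_uv, r_vv. Take dot products:
  L(u, v) = r_uu · N̂ = 4/sqrt(16*u^2 + 64*v^2 + 1),
  M(u, v) = r_uv · N̂ = 0,
  N(u, v) = r_vv · N̂ = 8/sqrt(16*u^2 + 64*v^2 + 1).
Evaluating at (u, v) = (-1/2, -5/2):
  L = 4*sqrt(5)/45, M = 0, N = 8*sqrt(5)/45.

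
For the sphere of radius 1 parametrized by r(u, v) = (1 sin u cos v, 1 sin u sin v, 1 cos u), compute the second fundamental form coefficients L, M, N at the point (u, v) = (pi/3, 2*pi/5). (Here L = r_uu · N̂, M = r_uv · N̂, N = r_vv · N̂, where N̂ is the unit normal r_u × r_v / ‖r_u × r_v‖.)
L = -1;  M = 0;  N = -3/4

Compute the unit normal N̂(u, v) = (sin(u)^2*cos(v)/Abs(sin(u)), sin(u)^2*sin(v)/Abs(sin(u)), sin(2*u)/(2*Abs(sin(u)))), and the second partials r_uu, r_uv, r_vv. Take dot products:
  L(u, v) = r_uu · N̂ = -sin(u)/Abs(sin(u)),
  M(u, v) = r_uv · N̂ = 0,
  N(u, v) = r_vv · N̂ = -sin(u)^3/Abs(sin(u)).
Evaluating at (u, v) = (pi/3, 2*pi/5):
  L = -1, M = 0, N = -3/4.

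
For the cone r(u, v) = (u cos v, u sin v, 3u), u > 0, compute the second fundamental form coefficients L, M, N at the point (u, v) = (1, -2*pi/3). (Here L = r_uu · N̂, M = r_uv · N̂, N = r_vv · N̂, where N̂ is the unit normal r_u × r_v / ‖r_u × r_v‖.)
L = 0;  M = 0;  N = 3*sqrt(10)/10

Compute the unit normal N̂(u, v) = (-3*sqrt(10)*u*cos(v)/(10*Abs(u)), -3*sqrt(10)*u*sin(v)/(10*Abs(u)), sqrt(10)*u/(10*Abs(u))), and the second partials r_uu, r_uv, r_vv. Take dot products:
  L(u, v) = r_uu · N̂ = 0,
  M(u, v) = r_uv · N̂ = 0,
  N(u, v) = r_vv · N̂ = 3*sqrt(10)*u^2/(10*Abs(u)).
Evaluating at (u, v) = (1, -2*pi/3):
  L = 0, M = 0, N = 3*sqrt(10)/10.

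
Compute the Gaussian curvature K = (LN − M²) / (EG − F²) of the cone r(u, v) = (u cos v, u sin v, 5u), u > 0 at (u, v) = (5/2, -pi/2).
K = 0

Coefficients of the first fundamental form: E = 26, F = 0, G = u^2.
Coefficients of the second fundamental form: L = 0, M = 0, N = 5*sqrt(26)*u^2/(26*Abs(u)).
Assemble K = (LN − M²)/(EG − F²) = 0. At (u, v) = (5/2, -pi/2): K = 0.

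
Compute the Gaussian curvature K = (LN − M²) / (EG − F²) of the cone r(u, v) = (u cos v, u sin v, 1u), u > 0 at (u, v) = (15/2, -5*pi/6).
K = 0

Coefficients of the first fundamental form: E = 2, F = 0, G = u^2.
Coefficients of the second fundamental form: L = 0, M = 0, N = sqrt(2)*u^2/(2*Abs(u)).
Assemble K = (LN − M²)/(EG − F²) = 0. At (u, v) = (15/2, -5*pi/6): K = 0.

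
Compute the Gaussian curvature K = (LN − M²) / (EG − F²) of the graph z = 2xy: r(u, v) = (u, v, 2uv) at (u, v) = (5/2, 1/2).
K = -4/729

Coefficients of the first fundamental form: E = 4*v^2 + 1, F = 4*u*v, G = 4*u^2 + 1.
Coefficients of the second fundamental form: L = 0, M = 2/sqrt(4*u^2 + 4*v^2 + 1), N = 0.
Assemble K = (LN − M²)/(EG − F²) = -4/(16*u^4 + 32*u^2*v^2 + 8*u^2 + 16*v^4 + 8*v^2 + 1). At (u, v) = (5/2, 1/2): K = -4/729.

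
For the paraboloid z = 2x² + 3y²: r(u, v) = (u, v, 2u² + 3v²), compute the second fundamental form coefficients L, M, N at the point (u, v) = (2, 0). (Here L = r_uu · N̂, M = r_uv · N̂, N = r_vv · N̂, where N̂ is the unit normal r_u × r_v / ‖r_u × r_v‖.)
L = 4*sqrt(65)/65;  M = 0;  N = 6*sqrt(65)/65

Compute the unit normal N̂(u, v) = (-4*u/sqrt(16*u^2 + 36*v^2 + 1), -6*v/sqrt(16*u^2 + 36*v^2 + 1), 1/sqrt(16*u^2 + 36*v^2 + 1)), and the second partials r_uu, r_uv, r_vv. Take dot products:
  L(u, v) = r_uu · N̂ = 4/sqrt(16*u^2 + 36*v^2 + 1),
  M(u, v) = r_uv · N̂ = 0,
  N(u, v) = r_vv · N̂ = 6/sqrt(16*u^2 + 36*v^2 + 1).
Evaluating at (u, v) = (2, 0):
  L = 4*sqrt(65)/65, M = 0, N = 6*sqrt(65)/65.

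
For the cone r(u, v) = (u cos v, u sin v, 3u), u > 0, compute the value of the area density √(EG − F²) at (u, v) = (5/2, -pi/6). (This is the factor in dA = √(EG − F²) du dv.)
√(EG − F²)|_{(5/2, -pi/6)} = 5*sqrt(10)/2

E = 10, F = 0, G = u^2, so EG − F² = 10*u^2. Taking the positive square root: √(EG − F²) = sqrt(10)*Abs(u). At (u, v) = (5/2, -pi/6): 5*sqrt(10)/2.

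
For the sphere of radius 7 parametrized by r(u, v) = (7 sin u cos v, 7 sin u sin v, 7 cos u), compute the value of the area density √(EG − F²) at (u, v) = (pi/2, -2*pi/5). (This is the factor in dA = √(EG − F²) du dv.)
√(EG − F²)|_{(pi/2, -2*pi/5)} = 49

E = 49, F = 0, G = 49*sin(u)^2, so EG − F² = 2401*sin(u)^2. Taking the positive square root: √(EG − F²) = 49*Abs(sin(u)). At (u, v) = (pi/2, -2*pi/5): 49.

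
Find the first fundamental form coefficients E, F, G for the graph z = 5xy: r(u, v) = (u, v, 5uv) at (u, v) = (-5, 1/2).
E = 29/4;  F = -125/2;  G = 626

Partials: r_u = (1, 0, 5*v), r_v = (0, 1, 5*u). As functions of (u, v):
  E = r_u · r_u = 25*v^2 + 1,
  F = r_u · r_v = 25*u*v,
  G = r_v · r_v = 25*u^2 + 1.
Evaluating at (u, v) = (-5, 1/2): E = 29/4, F = -125/2, G = 626.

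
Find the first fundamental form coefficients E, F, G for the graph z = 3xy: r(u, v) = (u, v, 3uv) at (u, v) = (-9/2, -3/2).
E = 85/4;  F = 243/4;  G = 733/4

Partials: r_u = (1, 0, 3*v), r_v = (0, 1, 3*u). As functions of (u, v):
  E = r_u · r_u = 9*v^2 + 1,
  F = r_u · r_v = 9*u*v,
  G = r_v · r_v = 9*u^2 + 1.
Evaluating at (u, v) = (-9/2, -3/2): E = 85/4, F = 243/4, G = 733/4.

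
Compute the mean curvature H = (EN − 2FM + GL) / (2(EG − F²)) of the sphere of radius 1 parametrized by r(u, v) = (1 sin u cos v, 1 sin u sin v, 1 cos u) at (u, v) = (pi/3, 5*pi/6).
H = -1

With E = 1, F = 0, G = sin(u)^2, L = -sin(u)/Abs(sin(u)), M = 0, N = -sin(u)^3/Abs(sin(u)), assemble
  H = (EN − 2FM + GL) / (2(EG − F²)) = -sin(u)/Abs(sin(u)).
At (u, v) = (pi/3, 5*pi/6): H = -1.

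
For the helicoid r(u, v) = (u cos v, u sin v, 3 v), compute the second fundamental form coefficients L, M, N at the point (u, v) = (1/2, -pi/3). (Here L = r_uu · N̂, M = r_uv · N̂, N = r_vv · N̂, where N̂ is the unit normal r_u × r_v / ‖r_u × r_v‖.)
L = 0;  M = -6*sqrt(37)/37;  N = 0

Compute the unit normal N̂(u, v) = (3*sin(v)/sqrt(u^2 + 9), -3*cos(v)/sqrt(u^2 + 9), u/sqrt(u^2 + 9)), and the second partials r_uu, r_uv, r_vv. Take dot products:
  L(u, v) = r_uu · N̂ = 0,
  M(u, v) = r_uv · N̂ = -3/sqrt(u^2 + 9),
  N(u, v) = r_vv · N̂ = 0.
Evaluating at (u, v) = (1/2, -pi/3):
  L = 0, M = -6*sqrt(37)/37, N = 0.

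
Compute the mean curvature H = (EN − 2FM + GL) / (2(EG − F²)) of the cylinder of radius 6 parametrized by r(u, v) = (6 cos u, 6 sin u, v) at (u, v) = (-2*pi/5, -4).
H = -1/12

With E = 36, F = 0, G = 1, L = -6, M = 0, N = 0, assemble
  H = (EN − 2FM + GL) / (2(EG − F²)) = -1/12.
At (u, v) = (-2*pi/5, -4): H = -1/12.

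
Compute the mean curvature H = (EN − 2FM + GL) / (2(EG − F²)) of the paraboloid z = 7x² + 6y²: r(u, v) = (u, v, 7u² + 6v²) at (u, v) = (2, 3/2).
H = 6985*sqrt(1109)/1229881

With E = 196*u^2 + 1, F = 168*u*v, G = 144*v^2 + 1, L = 14/sqrt(196*u^2 + 144*v^2 + 1), M = 0, N = 12/sqrt(196*u^2 + 144*v^2 + 1), assemble
  H = (EN − 2FM + GL) / (2(EG − F²)) = (1176*u^2 + 1008*v^2 + 13)/(196*u^2 + 144*v^2 + 1)^(3/2).
At (u, v) = (2, 3/2): H = 6985*sqrt(1109)/1229881.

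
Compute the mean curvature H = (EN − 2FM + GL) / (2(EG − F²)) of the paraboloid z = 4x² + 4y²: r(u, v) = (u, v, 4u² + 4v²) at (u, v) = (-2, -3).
H = 3336*sqrt(17)/99127

With E = 64*u^2 + 1, F = 64*u*v, G = 64*v^2 + 1, L = 8/sqrt(64*u^2 + 64*v^2 + 1), M = 0, N = 8/sqrt(64*u^2 + 64*v^2 + 1), assemble
  H = (EN − 2FM + GL) / (2(EG − F²)) = 8*(32*u^2 + 32*v^2 + 1)/(64*u^2 + 64*v^2 + 1)^(3/2).
At (u, v) = (-2, -3): H = 3336*sqrt(17)/99127.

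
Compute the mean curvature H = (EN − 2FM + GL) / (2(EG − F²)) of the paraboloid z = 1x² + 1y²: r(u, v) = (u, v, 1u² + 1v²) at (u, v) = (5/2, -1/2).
H = 28*sqrt(3)/243

With E = 4*u^2 + 1, F = 4*u*v, G = 4*v^2 + 1, L = 2/sqrt(4*u^2 + 4*v^2 + 1), M = 0, N = 2/sqrt(4*u^2 + 4*v^2 + 1), assemble
  H = (EN − 2FM + GL) / (2(EG − F²)) = 2*(2*u^2 + 2*v^2 + 1)/(4*u^2 + 4*v^2 + 1)^(3/2).
At (u, v) = (5/2, -1/2): H = 28*sqrt(3)/243.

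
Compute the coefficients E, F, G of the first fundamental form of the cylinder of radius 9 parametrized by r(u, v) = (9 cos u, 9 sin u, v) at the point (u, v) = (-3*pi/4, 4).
E = 81;  F = 0;  G = 1

Partials: r_u = (-9*sin(u), 9*cos(u), 0), r_v = (0, 0, 1). As functions of (u, v):
  E = r_u · r_u = 81,
  F = r_u · r_v = 0,
  G = r_v · r_v = 1.
Evaluating at (u, v) = (-3*pi/4, 4): E = 81, F = 0, G = 1.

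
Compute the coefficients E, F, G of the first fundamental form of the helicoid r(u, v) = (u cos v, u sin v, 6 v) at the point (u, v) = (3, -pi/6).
E = 1;  F = 0;  G = 45

Partials: r_u = (cos(v), sin(v), 0), r_v = (-u*sin(v), u*cos(v), 6). As functions of (u, v):
  E = r_u · r_u = 1,
  F = r_u · r_v = 0,
  G = r_v · r_v = u^2 + 36.
Evaluating at (u, v) = (3, -pi/6): E = 1, F = 0, G = 45.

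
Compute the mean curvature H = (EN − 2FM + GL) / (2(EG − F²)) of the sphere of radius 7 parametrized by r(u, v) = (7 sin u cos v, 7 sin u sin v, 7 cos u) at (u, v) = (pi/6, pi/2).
H = -1/7

With E = 49, F = 0, G = 49*sin(u)^2, L = -7*sin(u)/Abs(sin(u)), M = 0, N = -7*sin(u)^3/Abs(sin(u)), assemble
  H = (EN − 2FM + GL) / (2(EG − F²)) = -sin(u)/(7*Abs(sin(u))).
At (u, v) = (pi/6, pi/2): H = -1/7.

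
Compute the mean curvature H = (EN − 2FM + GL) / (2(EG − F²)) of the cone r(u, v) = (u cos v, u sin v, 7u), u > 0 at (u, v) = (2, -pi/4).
H = 7*sqrt(2)/40

With E = 50, F = 0, G = u^2, L = 0, M = 0, N = 7*sqrt(2)*u^2/(10*Abs(u)), assemble
  H = (EN − 2FM + GL) / (2(EG − F²)) = 7*sqrt(2)/(20*Abs(u)).
At (u, v) = (2, -pi/4): H = 7*sqrt(2)/40.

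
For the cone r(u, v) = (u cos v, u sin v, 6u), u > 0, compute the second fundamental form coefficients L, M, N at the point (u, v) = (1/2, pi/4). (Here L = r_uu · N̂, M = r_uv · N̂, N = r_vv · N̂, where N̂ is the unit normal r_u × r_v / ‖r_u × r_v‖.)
L = 0;  M = 0;  N = 3*sqrt(37)/37

Compute the unit normal N̂(u, v) = (-6*sqrt(37)*u*cos(v)/(37*Abs(u)), -6*sqrt(37)*u*sin(v)/(37*Abs(u)), sqrt(37)*u/(37*Abs(u))), and the second partials r_uu, r_uv, r_vv. Take dot products:
  L(u, v) = r_uu · N̂ = 0,
  M(u, v) = r_uv · N̂ = 0,
  N(u, v) = r_vv · N̂ = 6*sqrt(37)*u^2/(37*Abs(u)).
Evaluating at (u, v) = (1/2, pi/4):
  L = 0, M = 0, N = 3*sqrt(37)/37.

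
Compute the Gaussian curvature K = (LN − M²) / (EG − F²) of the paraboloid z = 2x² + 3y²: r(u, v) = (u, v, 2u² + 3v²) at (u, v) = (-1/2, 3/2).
K = 6/1849

Coefficients of the first fundamental form: E = 16*u^2 + 1, F = 24*u*v, G = 36*v^2 + 1.
Coefficients of the second fundamental form: L = 4/sqrt(16*u^2 + 36*v^2 + 1), M = 0, N = 6/sqrt(16*u^2 + 36*v^2 + 1).
Assemble K = (LN − M²)/(EG − F²) = 24/(256*u^4 + 1152*u^2*v^2 + 32*u^2 + 1296*v^4 + 72*v^2 + 1). At (u, v) = (-1/2, 3/2): K = 6/1849.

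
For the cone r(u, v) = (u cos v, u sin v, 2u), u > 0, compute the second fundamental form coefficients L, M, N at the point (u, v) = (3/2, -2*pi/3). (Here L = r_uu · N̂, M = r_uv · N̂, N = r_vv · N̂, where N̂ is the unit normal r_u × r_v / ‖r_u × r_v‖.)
L = 0;  M = 0;  N = 3*sqrt(5)/5

Compute the unit normal N̂(u, v) = (-2*sqrt(5)*u*cos(v)/(5*Abs(u)), -2*sqrt(5)*u*sin(v)/(5*Abs(u)), sqrt(5)*u/(5*Abs(u))), and the second partials r_uu, r_uv, r_vv. Take dot products:
  L(u, v) = r_uu · N̂ = 0,
  M(u, v) = r_uv · N̂ = 0,
  N(u, v) = r_vv · N̂ = 2*sqrt(5)*u^2/(5*Abs(u)).
Evaluating at (u, v) = (3/2, -2*pi/3):
  L = 0, M = 0, N = 3*sqrt(5)/5.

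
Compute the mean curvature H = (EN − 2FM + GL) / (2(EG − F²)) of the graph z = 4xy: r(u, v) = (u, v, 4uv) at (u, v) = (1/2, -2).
H = 64*sqrt(69)/4761

With E = 16*v^2 + 1, F = 16*u*v, G = 16*u^2 + 1, L = 0, M = 4/sqrt(16*u^2 + 16*v^2 + 1), N = 0, assemble
  H = (EN − 2FM + GL) / (2(EG − F²)) = -64*u*v/(16*u^2 + 16*v^2 + 1)^(3/2).
At (u, v) = (1/2, -2): H = 64*sqrt(69)/4761.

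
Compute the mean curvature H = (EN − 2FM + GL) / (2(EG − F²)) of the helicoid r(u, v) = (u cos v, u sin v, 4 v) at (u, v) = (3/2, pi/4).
H = 0

With E = 1, F = 0, G = u^2 + 16, L = 0, M = -4/sqrt(u^2 + 16), N = 0, assemble
  H = (EN − 2FM + GL) / (2(EG − F²)) = 0.
At (u, v) = (3/2, pi/4): H = 0.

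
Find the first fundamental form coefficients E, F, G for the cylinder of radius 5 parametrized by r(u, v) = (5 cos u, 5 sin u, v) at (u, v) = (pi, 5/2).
E = 25;  F = 0;  G = 1

Partials: r_u = (-5*sin(u), 5*cos(u), 0), r_v = (0, 0, 1). As functions of (u, v):
  E = r_u · r_u = 25,
  F = r_u · r_v = 0,
  G = r_v · r_v = 1.
Evaluating at (u, v) = (pi, 5/2): E = 25, F = 0, G = 1.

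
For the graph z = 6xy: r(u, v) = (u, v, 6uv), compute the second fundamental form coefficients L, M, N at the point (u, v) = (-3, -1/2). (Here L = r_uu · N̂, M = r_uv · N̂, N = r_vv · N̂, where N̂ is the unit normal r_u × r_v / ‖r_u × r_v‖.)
L = 0;  M = 3*sqrt(334)/167;  N = 0

Compute the unit normal N̂(u, v) = (-6*v/sqrt(36*u^2 + 36*v^2 + 1), -6*u/sqrt(36*u^2 + 36*v^2 + 1), 1/sqrt(36*u^2 + 36*v^2 + 1)), and the second partials r_uu, r_uv, r_vv. Take dot products:
  L(u, v) = r_uu · N̂ = 0,
  M(u, v) = r_uv · N̂ = 6/sqrt(36*u^2 + 36*v^2 + 1),
  N(u, v) = r_vv · N̂ = 0.
Evaluating at (u, v) = (-3, -1/2):
  L = 0, M = 3*sqrt(334)/167, N = 0.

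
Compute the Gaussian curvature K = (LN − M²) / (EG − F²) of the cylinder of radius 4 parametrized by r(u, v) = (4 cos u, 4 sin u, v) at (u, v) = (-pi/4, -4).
K = 0

Coefficients of the first fundamental form: E = 16, F = 0, G = 1.
Coefficients of the second fundamental form: L = -4, M = 0, N = 0.
Assemble K = (LN − M²)/(EG − F²) = 0. At (u, v) = (-pi/4, -4): K = 0.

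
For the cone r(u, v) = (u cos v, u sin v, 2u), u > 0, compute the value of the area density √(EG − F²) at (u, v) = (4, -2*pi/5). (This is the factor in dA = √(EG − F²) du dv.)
√(EG − F²)|_{(4, -2*pi/5)} = 4*sqrt(5)

E = 5, F = 0, G = u^2, so EG − F² = 5*u^2. Taking the positive square root: √(EG − F²) = sqrt(5)*Abs(u). At (u, v) = (4, -2*pi/5): 4*sqrt(5).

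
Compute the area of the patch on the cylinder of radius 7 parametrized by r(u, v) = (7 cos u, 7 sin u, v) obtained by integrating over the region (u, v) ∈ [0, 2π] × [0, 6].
Area = 84*pi

Area = ∫∫ √(EG − F²) du dv with √(EG − F²) = 7. Integrating over [0, 2π] × [0, 6] gives 84*pi.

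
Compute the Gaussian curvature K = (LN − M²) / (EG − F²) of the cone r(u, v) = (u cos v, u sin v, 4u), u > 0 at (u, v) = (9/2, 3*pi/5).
K = 0

Coefficients of the first fundamental form: E = 17, F = 0, G = u^2.
Coefficients of the second fundamental form: L = 0, M = 0, N = 4*sqrt(17)*u^2/(17*Abs(u)).
Assemble K = (LN − M²)/(EG − F²) = 0. At (u, v) = (9/2, 3*pi/5): K = 0.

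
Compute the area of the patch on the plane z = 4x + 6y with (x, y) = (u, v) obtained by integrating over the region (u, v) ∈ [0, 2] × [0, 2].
Area = 4*sqrt(53)

Area = ∫∫ √(EG − F²) du dv with √(EG − F²) = sqrt(53). Integrating over [0, 2] × [0, 2] gives 4*sqrt(53).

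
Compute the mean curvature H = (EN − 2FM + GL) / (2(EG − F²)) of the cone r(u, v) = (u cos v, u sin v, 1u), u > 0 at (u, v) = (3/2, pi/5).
H = sqrt(2)/6

With E = 2, F = 0, G = u^2, L = 0, M = 0, N = sqrt(2)*u^2/(2*Abs(u)), assemble
  H = (EN − 2FM + GL) / (2(EG − F²)) = sqrt(2)/(4*Abs(u)).
At (u, v) = (3/2, pi/5): H = sqrt(2)/6.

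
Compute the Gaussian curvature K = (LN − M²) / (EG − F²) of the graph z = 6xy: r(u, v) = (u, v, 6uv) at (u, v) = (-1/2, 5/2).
K = -36/55225

Coefficients of the first fundamental form: E = 36*v^2 + 1, F = 36*u*v, G = 36*u^2 + 1.
Coefficients of the second fundamental form: L = 0, M = 6/sqrt(36*u^2 + 36*v^2 + 1), N = 0.
Assemble K = (LN − M²)/(EG − F²) = -36/(1296*u^4 + 2592*u^2*v^2 + 72*u^2 + 1296*v^4 + 72*v^2 + 1). At (u, v) = (-1/2, 5/2): K = -36/55225.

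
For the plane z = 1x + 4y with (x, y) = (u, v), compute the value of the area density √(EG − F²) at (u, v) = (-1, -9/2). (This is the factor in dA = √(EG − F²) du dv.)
√(EG − F²)|_{(-1, -9/2)} = 3*sqrt(2)

E = 2, F = 4, G = 17, so EG − F² = 18. Taking the positive square root: √(EG − F²) = 3*sqrt(2). At (u, v) = (-1, -9/2): 3*sqrt(2).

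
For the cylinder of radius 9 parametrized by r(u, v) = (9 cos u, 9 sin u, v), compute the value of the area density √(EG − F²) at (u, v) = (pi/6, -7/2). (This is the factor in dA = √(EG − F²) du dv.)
√(EG − F²)|_{(pi/6, -7/2)} = 9

E = 81, F = 0, G = 1, so EG − F² = 81. Taking the positive square root: √(EG − F²) = 9. At (u, v) = (pi/6, -7/2): 9.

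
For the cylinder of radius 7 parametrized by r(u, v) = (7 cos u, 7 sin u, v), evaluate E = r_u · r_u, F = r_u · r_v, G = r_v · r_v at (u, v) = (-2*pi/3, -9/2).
E = 49;  F = 0;  G = 1

Partials: r_u = (-7*sin(u), 7*cos(u), 0), r_v = (0, 0, 1). As functions of (u, v):
  E = r_u · r_u = 49,
  F = r_u · r_v = 0,
  G = r_v · r_v = 1.
Evaluating at (u, v) = (-2*pi/3, -9/2): E = 49, F = 0, G = 1.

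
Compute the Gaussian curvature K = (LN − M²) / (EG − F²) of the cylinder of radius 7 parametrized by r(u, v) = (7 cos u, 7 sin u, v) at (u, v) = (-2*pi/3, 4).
K = 0

Coefficients of the first fundamental form: E = 49, F = 0, G = 1.
Coefficients of the second fundamental form: L = -7, M = 0, N = 0.
Assemble K = (LN − M²)/(EG − F²) = 0. At (u, v) = (-2*pi/3, 4): K = 0.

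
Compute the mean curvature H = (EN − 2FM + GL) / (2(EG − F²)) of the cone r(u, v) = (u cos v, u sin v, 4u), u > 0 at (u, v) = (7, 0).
H = 2*sqrt(17)/119

With E = 17, F = 0, G = u^2, L = 0, M = 0, N = 4*sqrt(17)*u^2/(17*Abs(u)), assemble
  H = (EN − 2FM + GL) / (2(EG − F²)) = 2*sqrt(17)/(17*Abs(u)).
At (u, v) = (7, 0): H = 2*sqrt(17)/119.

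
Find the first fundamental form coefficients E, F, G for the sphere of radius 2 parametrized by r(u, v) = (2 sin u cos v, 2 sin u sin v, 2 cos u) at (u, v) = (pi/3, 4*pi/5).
E = 4;  F = 0;  G = 3

Partials: r_u = (2*cos(u)*cos(v), 2*sin(v)*cos(u), -2*sin(u)), r_v = (-2*sin(u)*sin(v), 2*sin(u)*cos(v), 0). As functions of (u, v):
  E = r_u · r_u = 4,
  F = r_u · r_v = 0,
  G = r_v · r_v = 4*sin(u)^2.
Evaluating at (u, v) = (pi/3, 4*pi/5): E = 4, F = 0, G = 3.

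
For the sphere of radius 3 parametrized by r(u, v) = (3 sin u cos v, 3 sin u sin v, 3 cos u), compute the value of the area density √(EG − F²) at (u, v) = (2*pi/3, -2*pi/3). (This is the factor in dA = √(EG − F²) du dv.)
√(EG − F²)|_{(2*pi/3, -2*pi/3)} = 9*sqrt(3)/2

E = 9, F = 0, G = 9*sin(u)^2, so EG − F² = 81*sin(u)^2. Taking the positive square root: √(EG − F²) = 9*Abs(sin(u)). At (u, v) = (2*pi/3, -2*pi/3): 9*sqrt(3)/2.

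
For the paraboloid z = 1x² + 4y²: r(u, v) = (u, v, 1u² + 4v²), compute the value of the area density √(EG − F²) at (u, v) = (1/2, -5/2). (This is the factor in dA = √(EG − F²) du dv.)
√(EG − F²)|_{(1/2, -5/2)} = sqrt(402)

E = 4*u^2 + 1, F = 16*u*v, G = 64*v^2 + 1, so EG − F² = 4*u^2 + 64*v^2 + 1. Taking the positive square root: √(EG − F²) = sqrt(4*u^2 + 64*v^2 + 1). At (u, v) = (1/2, -5/2): sqrt(402).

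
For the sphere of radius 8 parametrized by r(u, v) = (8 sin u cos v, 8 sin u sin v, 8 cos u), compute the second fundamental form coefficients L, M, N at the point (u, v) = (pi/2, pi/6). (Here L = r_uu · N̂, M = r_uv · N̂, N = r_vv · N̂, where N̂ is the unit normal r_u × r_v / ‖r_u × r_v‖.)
L = -8;  M = 0;  N = -8

Compute the unit normal N̂(u, v) = (sin(u)^2*cos(v)/Abs(sin(u)), sin(u)^2*sin(v)/Abs(sin(u)), sin(2*u)/(2*Abs(sin(u)))), and the second partials r_uu, r_uv, r_vv. Take dot products:
  L(u, v) = r_uu · N̂ = -8*sin(u)/Abs(sin(u)),
  M(u, v) = r_uv · N̂ = 0,
  N(u, v) = r_vv · N̂ = -8*sin(u)^3/Abs(sin(u)).
Evaluating at (u, v) = (pi/2, pi/6):
  L = -8, M = 0, N = -8.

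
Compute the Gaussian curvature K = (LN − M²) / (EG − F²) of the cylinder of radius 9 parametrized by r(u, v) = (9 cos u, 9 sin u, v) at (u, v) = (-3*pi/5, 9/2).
K = 0

Coefficients of the first fundamental form: E = 81, F = 0, G = 1.
Coefficients of the second fundamental form: L = -9, M = 0, N = 0.
Assemble K = (LN − M²)/(EG − F²) = 0. At (u, v) = (-3*pi/5, 9/2): K = 0.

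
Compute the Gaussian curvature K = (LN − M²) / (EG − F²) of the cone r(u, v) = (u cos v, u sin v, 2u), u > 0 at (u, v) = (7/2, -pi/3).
K = 0

Coefficients of the first fundamental form: E = 5, F = 0, G = u^2.
Coefficients of the second fundamental form: L = 0, M = 0, N = 2*sqrt(5)*u^2/(5*Abs(u)).
Assemble K = (LN − M²)/(EG − F²) = 0. At (u, v) = (7/2, -pi/3): K = 0.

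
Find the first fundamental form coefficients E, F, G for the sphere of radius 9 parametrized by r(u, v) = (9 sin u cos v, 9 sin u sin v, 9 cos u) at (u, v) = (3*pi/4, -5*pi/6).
E = 81;  F = 0;  G = 81/2

Partials: r_u = (9*cos(u)*cos(v), 9*sin(v)*cos(u), -9*sin(u)), r_v = (-9*sin(u)*sin(v), 9*sin(u)*cos(v), 0). As functions of (u, v):
  E = r_u · r_u = 81,
  F = r_u · r_v = 0,
  G = r_v · r_v = 81*sin(u)^2.
Evaluating at (u, v) = (3*pi/4, -5*pi/6): E = 81, F = 0, G = 81/2.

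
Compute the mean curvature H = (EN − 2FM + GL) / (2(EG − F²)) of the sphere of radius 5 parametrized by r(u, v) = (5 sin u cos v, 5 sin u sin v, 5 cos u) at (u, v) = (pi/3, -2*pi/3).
H = -1/5

With E = 25, F = 0, G = 25*sin(u)^2, L = -5*sin(u)/Abs(sin(u)), M = 0, N = -5*sin(u)^3/Abs(sin(u)), assemble
  H = (EN − 2FM + GL) / (2(EG − F²)) = -sin(u)/(5*Abs(sin(u))).
At (u, v) = (pi/3, -2*pi/3): H = -1/5.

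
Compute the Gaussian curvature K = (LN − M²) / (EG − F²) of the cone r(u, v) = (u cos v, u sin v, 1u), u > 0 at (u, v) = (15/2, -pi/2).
K = 0

Coefficients of the first fundamental form: E = 2, F = 0, G = u^2.
Coefficients of the second fundamental form: L = 0, M = 0, N = sqrt(2)*u^2/(2*Abs(u)).
Assemble K = (LN − M²)/(EG − F²) = 0. At (u, v) = (15/2, -pi/2): K = 0.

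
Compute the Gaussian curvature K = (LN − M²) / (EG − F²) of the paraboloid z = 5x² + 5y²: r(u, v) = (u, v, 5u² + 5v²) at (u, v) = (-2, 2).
K = 100/641601

Coefficients of the first fundamental form: E = 100*u^2 + 1, F = 100*u*v, G = 100*v^2 + 1.
Coefficients of the second fundamental form: L = 10/sqrt(100*u^2 + 100*v^2 + 1), M = 0, N = 10/sqrt(100*u^2 + 100*v^2 + 1).
Assemble K = (LN − M²)/(EG − F²) = 100/(10000*u^4 + 20000*u^2*v^2 + 200*u^2 + 10000*v^4 + 200*v^2 + 1). At (u, v) = (-2, 2): K = 100/641601.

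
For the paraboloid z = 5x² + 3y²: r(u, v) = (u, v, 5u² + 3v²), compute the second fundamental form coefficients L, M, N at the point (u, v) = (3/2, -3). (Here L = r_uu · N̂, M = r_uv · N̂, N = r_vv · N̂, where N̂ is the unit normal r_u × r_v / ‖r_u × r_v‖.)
L = sqrt(22)/11;  M = 0;  N = 3*sqrt(22)/55

Compute the unit normal N̂(u, v) = (-10*u/sqrt(100*u^2 + 36*v^2 + 1), -6*v/sqrt(100*u^2 + 36*v^2 + 1), 1/sqrt(100*u^2 + 36*v^2 + 1)), and the second partials r_uu, r_uv, r_vv. Take dot products:
  L(u, v) = r_uu · N̂ = 10/sqrt(100*u^2 + 36*v^2 + 1),
  M(u, v) = r_uv · N̂ = 0,
  N(u, v) = r_vv · N̂ = 6/sqrt(100*u^2 + 36*v^2 + 1).
Evaluating at (u, v) = (3/2, -3):
  L = sqrt(22)/11, M = 0, N = 3*sqrt(22)/55.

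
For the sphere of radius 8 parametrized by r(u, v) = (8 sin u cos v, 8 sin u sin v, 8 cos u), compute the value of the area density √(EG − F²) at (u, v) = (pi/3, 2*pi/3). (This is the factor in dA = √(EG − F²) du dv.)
√(EG − F²)|_{(pi/3, 2*pi/3)} = 32*sqrt(3)

E = 64, F = 0, G = 64*sin(u)^2, so EG − F² = 4096*sin(u)^2. Taking the positive square root: √(EG − F²) = 64*Abs(sin(u)). At (u, v) = (pi/3, 2*pi/3): 32*sqrt(3).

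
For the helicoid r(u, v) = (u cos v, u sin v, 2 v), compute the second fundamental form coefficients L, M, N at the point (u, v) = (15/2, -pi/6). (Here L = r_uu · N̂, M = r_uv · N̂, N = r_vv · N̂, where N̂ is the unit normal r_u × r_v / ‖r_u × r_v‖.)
L = 0;  M = -4*sqrt(241)/241;  N = 0

Compute the unit normal N̂(u, v) = (2*sin(v)/sqrt(u^2 + 4), -2*cos(v)/sqrt(u^2 + 4), u/sqrt(u^2 + 4)), and the second partials r_uu, r_uv, r_vv. Take dot products:
  L(u, v) = r_uu · N̂ = 0,
  M(u, v) = r_uv · N̂ = -2/sqrt(u^2 + 4),
  N(u, v) = r_vv · N̂ = 0.
Evaluating at (u, v) = (15/2, -pi/6):
  L = 0, M = -4*sqrt(241)/241, N = 0.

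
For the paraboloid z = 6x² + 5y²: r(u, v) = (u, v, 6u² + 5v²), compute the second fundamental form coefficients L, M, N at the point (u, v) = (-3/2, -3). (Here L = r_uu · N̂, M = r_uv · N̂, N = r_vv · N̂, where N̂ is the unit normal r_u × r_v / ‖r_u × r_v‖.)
L = 12/35;  M = 0;  N = 2/7

Compute the unit normal N̂(u, v) = (-12*u/sqrt(144*u^2 + 100*v^2 + 1), -10*v/sqrt(144*u^2 + 100*v^2 + 1), 1/sqrt(144*u^2 + 100*v^2 + 1)), and the second partials r_uu, r_uv, r_vv. Take dot products:
  L(u, v) = r_uu · N̂ = 12/sqrt(144*u^2 + 100*v^2 + 1),
  M(u, v) = r_uv · N̂ = 0,
  N(u, v) = r_vv · N̂ = 10/sqrt(144*u^2 + 100*v^2 + 1).
Evaluating at (u, v) = (-3/2, -3):
  L = 12/35, M = 0, N = 2/7.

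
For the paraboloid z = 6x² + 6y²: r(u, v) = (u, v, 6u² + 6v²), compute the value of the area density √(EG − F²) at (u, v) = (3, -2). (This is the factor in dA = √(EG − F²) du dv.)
√(EG − F²)|_{(3, -2)} = sqrt(1873)

E = 144*u^2 + 1, F = 144*u*v, G = 144*v^2 + 1, so EG − F² = 144*u^2 + 144*v^2 + 1. Taking the positive square root: √(EG − F²) = sqrt(144*u^2 + 144*v^2 + 1). At (u, v) = (3, -2): sqrt(1873).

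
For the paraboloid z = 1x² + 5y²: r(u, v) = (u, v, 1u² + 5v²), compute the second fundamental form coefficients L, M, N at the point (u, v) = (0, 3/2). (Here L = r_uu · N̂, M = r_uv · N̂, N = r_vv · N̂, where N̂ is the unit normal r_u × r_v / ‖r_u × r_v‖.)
L = sqrt(226)/113;  M = 0;  N = 5*sqrt(226)/113

Compute the unit normal N̂(u, v) = (-2*u/sqrt(4*u^2 + 100*v^2 + 1), -10*v/sqrt(4*u^2 + 100*v^2 + 1), 1/sqrt(4*u^2 + 100*v^2 + 1)), and the second partials r_uu, r_uv, r_vv. Take dot products:
  L(u, v) = r_uu · N̂ = 2/sqrt(4*u^2 + 100*v^2 + 1),
  M(u, v) = r_uv · N̂ = 0,
  N(u, v) = r_vv · N̂ = 10/sqrt(4*u^2 + 100*v^2 + 1).
Evaluating at (u, v) = (0, 3/2):
  L = sqrt(226)/113, M = 0, N = 5*sqrt(226)/113.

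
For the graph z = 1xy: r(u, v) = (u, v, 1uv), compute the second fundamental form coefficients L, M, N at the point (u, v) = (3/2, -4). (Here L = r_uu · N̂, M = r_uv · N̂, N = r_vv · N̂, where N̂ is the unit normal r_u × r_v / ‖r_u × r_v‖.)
L = 0;  M = 2*sqrt(77)/77;  N = 0

Compute the unit normal N̂(u, v) = (-v/sqrt(u^2 + v^2 + 1), -u/sqrt(u^2 + v^2 + 1), 1/sqrt(u^2 + v^2 + 1)), and the second partials r_uu, r_uv, r_vv. Take dot products:
  L(u, v) = r_uu · N̂ = 0,
  M(u, v) = r_uv · N̂ = 1/sqrt(u^2 + v^2 + 1),
  N(u, v) = r_vv · N̂ = 0.
Evaluating at (u, v) = (3/2, -4):
  L = 0, M = 2*sqrt(77)/77, N = 0.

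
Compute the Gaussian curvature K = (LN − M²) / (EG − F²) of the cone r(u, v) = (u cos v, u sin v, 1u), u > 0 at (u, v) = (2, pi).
K = 0

Coefficients of the first fundamental form: E = 2, F = 0, G = u^2.
Coefficients of the second fundamental form: L = 0, M = 0, N = sqrt(2)*u^2/(2*Abs(u)).
Assemble K = (LN − M²)/(EG − F²) = 0. At (u, v) = (2, pi): K = 0.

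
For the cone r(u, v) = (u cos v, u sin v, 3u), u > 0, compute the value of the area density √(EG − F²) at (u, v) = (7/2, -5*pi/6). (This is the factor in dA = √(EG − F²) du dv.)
√(EG − F²)|_{(7/2, -5*pi/6)} = 7*sqrt(10)/2

E = 10, F = 0, G = u^2, so EG − F² = 10*u^2. Taking the positive square root: √(EG − F²) = sqrt(10)*Abs(u). At (u, v) = (7/2, -5*pi/6): 7*sqrt(10)/2.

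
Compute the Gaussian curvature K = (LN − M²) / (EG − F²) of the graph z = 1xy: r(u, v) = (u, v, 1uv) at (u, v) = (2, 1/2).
K = -16/441

Coefficients of the first fundamental form: E = v^2 + 1, F = u*v, G = u^2 + 1.
Coefficients of the second fundamental form: L = 0, M = 1/sqrt(u^2 + v^2 + 1), N = 0.
Assemble K = (LN − M²)/(EG − F²) = 1/((u^2*v^2 - (u^2 + 1)*(v^2 + 1))*(u^2 + v^2 + 1)). At (u, v) = (2, 1/2): K = -16/441.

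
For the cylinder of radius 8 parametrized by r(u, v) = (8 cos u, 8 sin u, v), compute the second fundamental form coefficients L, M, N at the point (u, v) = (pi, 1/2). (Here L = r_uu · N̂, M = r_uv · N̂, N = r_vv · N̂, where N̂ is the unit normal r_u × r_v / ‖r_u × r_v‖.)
L = -8;  M = 0;  N = 0

Compute the unit normal N̂(u, v) = (cos(u), sin(u), 0), and the second partials r_uu, r_uv, r_vv. Take dot products:
  L(u, v) = r_uu · N̂ = -8,
  M(u, v) = r_uv · N̂ = 0,
  N(u, v) = r_vv · N̂ = 0.
Evaluating at (u, v) = (pi, 1/2):
  L = -8, M = 0, N = 0.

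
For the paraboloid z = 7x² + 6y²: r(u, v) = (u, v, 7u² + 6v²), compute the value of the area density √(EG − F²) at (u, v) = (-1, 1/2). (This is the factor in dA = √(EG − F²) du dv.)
√(EG − F²)|_{(-1, 1/2)} = sqrt(233)

E = 196*u^2 + 1, F = 168*u*v, G = 144*v^2 + 1, so EG − F² = 196*u^2 + 144*v^2 + 1. Taking the positive square root: √(EG − F²) = sqrt(196*u^2 + 144*v^2 + 1). At (u, v) = (-1, 1/2): sqrt(233).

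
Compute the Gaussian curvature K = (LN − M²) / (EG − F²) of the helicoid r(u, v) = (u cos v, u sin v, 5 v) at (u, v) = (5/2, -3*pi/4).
K = -16/625

Coefficients of the first fundamental form: E = 1, F = 0, G = u^2 + 25.
Coefficients of the second fundamental form: L = 0, M = -5/sqrt(u^2 + 25), N = 0.
Assemble K = (LN − M²)/(EG − F²) = -25/(u^2 + 25)^2. At (u, v) = (5/2, -3*pi/4): K = -16/625.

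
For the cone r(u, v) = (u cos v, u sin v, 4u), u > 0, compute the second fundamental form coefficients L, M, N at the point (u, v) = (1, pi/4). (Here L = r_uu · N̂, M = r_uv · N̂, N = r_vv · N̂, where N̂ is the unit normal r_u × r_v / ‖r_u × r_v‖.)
L = 0;  M = 0;  N = 4*sqrt(17)/17

Compute the unit normal N̂(u, v) = (-4*sqrt(17)*u*cos(v)/(17*Abs(u)), -4*sqrt(17)*u*sin(v)/(17*Abs(u)), sqrt(17)*u/(17*Abs(u))), and the second partials r_uu, r_uv, r_vv. Take dot products:
  L(u, v) = r_uu · N̂ = 0,
  M(u, v) = r_uv · N̂ = 0,
  N(u, v) = r_vv · N̂ = 4*sqrt(17)*u^2/(17*Abs(u)).
Evaluating at (u, v) = (1, pi/4):
  L = 0, M = 0, N = 4*sqrt(17)/17.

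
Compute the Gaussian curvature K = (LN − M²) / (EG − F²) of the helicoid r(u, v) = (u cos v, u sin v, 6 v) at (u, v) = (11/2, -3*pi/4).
K = -576/70225

Coefficients of the first fundamental form: E = 1, F = 0, G = u^2 + 36.
Coefficients of the second fundamental form: L = 0, M = -6/sqrt(u^2 + 36), N = 0.
Assemble K = (LN − M²)/(EG − F²) = -36/(u^2 + 36)^2. At (u, v) = (11/2, -3*pi/4): K = -576/70225.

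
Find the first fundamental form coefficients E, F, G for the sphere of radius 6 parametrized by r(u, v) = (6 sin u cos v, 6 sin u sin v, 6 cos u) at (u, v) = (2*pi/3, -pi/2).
E = 36;  F = 0;  G = 27

Partials: r_u = (6*cos(u)*cos(v), 6*sin(v)*cos(u), -6*sin(u)), r_v = (-6*sin(u)*sin(v), 6*sin(u)*cos(v), 0). As functions of (u, v):
  E = r_u · r_u = 36,
  F = r_u · r_v = 0,
  G = r_v · r_v = 36*sin(u)^2.
Evaluating at (u, v) = (2*pi/3, -pi/2): E = 36, F = 0, G = 27.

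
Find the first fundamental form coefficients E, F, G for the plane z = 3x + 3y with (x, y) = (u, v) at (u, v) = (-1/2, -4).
E = 10;  F = 9;  G = 10

Partials: r_u = (1, 0, 3), r_v = (0, 1, 3). As functions of (u, v):
  E = r_u · r_u = 10,
  F = r_u · r_v = 9,
  G = r_v · r_v = 10.
Evaluating at (u, v) = (-1/2, -4): E = 10, F = 9, G = 10.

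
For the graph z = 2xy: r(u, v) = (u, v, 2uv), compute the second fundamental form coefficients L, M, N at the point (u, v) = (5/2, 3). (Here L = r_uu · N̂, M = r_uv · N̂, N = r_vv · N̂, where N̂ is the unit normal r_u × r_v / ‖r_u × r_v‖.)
L = 0;  M = sqrt(62)/31;  N = 0

Compute the unit normal N̂(u, v) = (-2*v/sqrt(4*u^2 + 4*v^2 + 1), -2*u/sqrt(4*u^2 + 4*v^2 + 1), 1/sqrt(4*u^2 + 4*v^2 + 1)), and the second partials r_uu, r_uv, r_vv. Take dot products:
  L(u, v) = r_uu · N̂ = 0,
  M(u, v) = r_uv · N̂ = 2/sqrt(4*u^2 + 4*v^2 + 1),
  N(u, v) = r_vv · N̂ = 0.
Evaluating at (u, v) = (5/2, 3):
  L = 0, M = sqrt(62)/31, N = 0.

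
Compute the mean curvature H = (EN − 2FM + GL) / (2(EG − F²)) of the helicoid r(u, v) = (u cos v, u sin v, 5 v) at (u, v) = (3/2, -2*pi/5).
H = 0

With E = 1, F = 0, G = u^2 + 25, L = 0, M = -5/sqrt(u^2 + 25), N = 0, assemble
  H = (EN − 2FM + GL) / (2(EG − F²)) = 0.
At (u, v) = (3/2, -2*pi/5): H = 0.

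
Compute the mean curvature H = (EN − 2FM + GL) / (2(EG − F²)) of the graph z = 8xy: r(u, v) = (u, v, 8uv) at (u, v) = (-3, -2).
H = -3072*sqrt(17)/99127

With E = 64*v^2 + 1, F = 64*u*v, G = 64*u^2 + 1, L = 0, M = 8/sqrt(64*u^2 + 64*v^2 + 1), N = 0, assemble
  H = (EN − 2FM + GL) / (2(EG − F²)) = -512*u*v/(64*u^2 + 64*v^2 + 1)^(3/2).
At (u, v) = (-3, -2): H = -3072*sqrt(17)/99127.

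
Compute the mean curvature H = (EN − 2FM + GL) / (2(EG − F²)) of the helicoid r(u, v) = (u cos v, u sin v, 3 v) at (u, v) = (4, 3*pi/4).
H = 0

With E = 1, F = 0, G = u^2 + 9, L = 0, M = -3/sqrt(u^2 + 9), N = 0, assemble
  H = (EN − 2FM + GL) / (2(EG − F²)) = 0.
At (u, v) = (4, 3*pi/4): H = 0.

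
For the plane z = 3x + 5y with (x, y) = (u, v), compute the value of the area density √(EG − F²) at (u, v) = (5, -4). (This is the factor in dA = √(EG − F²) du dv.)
√(EG − F²)|_{(5, -4)} = sqrt(35)

E = 10, F = 15, G = 26, so EG − F² = 35. Taking the positive square root: √(EG − F²) = sqrt(35). At (u, v) = (5, -4): sqrt(35).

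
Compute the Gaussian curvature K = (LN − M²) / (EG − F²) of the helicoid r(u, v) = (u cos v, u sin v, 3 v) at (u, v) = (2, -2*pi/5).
K = -9/169

Coefficients of the first fundamental form: E = 1, F = 0, G = u^2 + 9.
Coefficients of the second fundamental form: L = 0, M = -3/sqrt(u^2 + 9), N = 0.
Assemble K = (LN − M²)/(EG − F²) = -9/(u^2 + 9)^2. At (u, v) = (2, -2*pi/5): K = -9/169.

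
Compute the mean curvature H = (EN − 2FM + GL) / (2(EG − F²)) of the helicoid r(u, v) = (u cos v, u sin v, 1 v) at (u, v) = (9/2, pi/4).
H = 0

With E = 1, F = 0, G = u^2 + 1, L = 0, M = -1/sqrt(u^2 + 1), N = 0, assemble
  H = (EN − 2FM + GL) / (2(EG − F²)) = 0.
At (u, v) = (9/2, pi/4): H = 0.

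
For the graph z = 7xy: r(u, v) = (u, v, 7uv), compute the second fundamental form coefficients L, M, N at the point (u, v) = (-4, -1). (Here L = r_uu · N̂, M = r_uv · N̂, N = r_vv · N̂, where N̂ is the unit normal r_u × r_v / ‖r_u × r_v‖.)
L = 0;  M = 7*sqrt(834)/834;  N = 0

Compute the unit normal N̂(u, v) = (-7*v/sqrt(49*u^2 + 49*v^2 + 1), -7*u/sqrt(49*u^2 + 49*v^2 + 1), 1/sqrt(49*u^2 + 49*v^2 + 1)), and the second partials r_uu, r_uv, r_vv. Take dot products:
  L(u, v) = r_uu · N̂ = 0,
  M(u, v) = r_uv · N̂ = 7/sqrt(49*u^2 + 49*v^2 + 1),
  N(u, v) = r_vv · N̂ = 0.
Evaluating at (u, v) = (-4, -1):
  L = 0, M = 7*sqrt(834)/834, N = 0.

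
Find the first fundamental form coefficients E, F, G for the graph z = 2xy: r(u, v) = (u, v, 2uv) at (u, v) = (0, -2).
E = 17;  F = 0;  G = 1

Partials: r_u = (1, 0, 2*v), r_v = (0, 1, 2*u). As functions of (u, v):
  E = r_u · r_u = 4*v^2 + 1,
  F = r_u · r_v = 4*u*v,
  G = r_v · r_v = 4*u^2 + 1.
Evaluating at (u, v) = (0, -2): E = 17, F = 0, G = 1.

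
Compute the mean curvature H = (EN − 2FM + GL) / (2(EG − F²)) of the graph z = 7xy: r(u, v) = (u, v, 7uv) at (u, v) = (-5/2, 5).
H = 34300*sqrt(681)/12521547

With E = 49*v^2 + 1, F = 49*u*v, G = 49*u^2 + 1, L = 0, M = 7/sqrt(49*u^2 + 49*v^2 + 1), N = 0, assemble
  H = (EN − 2FM + GL) / (2(EG − F²)) = -343*u*v/(49*u^2 + 49*v^2 + 1)^(3/2).
At (u, v) = (-5/2, 5): H = 34300*sqrt(681)/12521547.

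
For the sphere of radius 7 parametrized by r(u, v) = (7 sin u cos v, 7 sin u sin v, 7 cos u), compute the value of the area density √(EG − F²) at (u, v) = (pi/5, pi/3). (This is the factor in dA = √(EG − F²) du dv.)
√(EG − F²)|_{(pi/5, pi/3)} = 49*sqrt(10 - 2*sqrt(5))/4

E = 49, F = 0, G = 49*sin(u)^2, so EG − F² = 2401*sin(u)^2. Taking the positive square root: √(EG − F²) = 49*Abs(sin(u)). At (u, v) = (pi/5, pi/3): 49*sqrt(10 - 2*sqrt(5))/4.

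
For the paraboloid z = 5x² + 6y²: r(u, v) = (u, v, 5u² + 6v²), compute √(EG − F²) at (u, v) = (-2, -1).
√(EG − F²)|_{(-2, -1)} = sqrt(545)

E = 100*u^2 + 1, F = 120*u*v, G = 144*v^2 + 1; EG − F² = 100*u^2 + 144*v^2 + 1; √(EG − F²) = sqrt(100*u^2 + 144*v^2 + 1). At the given point: sqrt(545).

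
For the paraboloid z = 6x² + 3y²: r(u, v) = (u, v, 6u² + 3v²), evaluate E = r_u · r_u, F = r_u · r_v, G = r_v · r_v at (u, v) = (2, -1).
E = 577;  F = -144;  G = 37

Partials: r_u = (1, 0, 12*u), r_v = (0, 1, 6*v). As functions of (u, v):
  E = r_u · r_u = 144*u^2 + 1,
  F = r_u · r_v = 72*u*v,
  G = r_v · r_v = 36*v^2 + 1.
Evaluating at (u, v) = (2, -1): E = 577, F = -144, G = 37.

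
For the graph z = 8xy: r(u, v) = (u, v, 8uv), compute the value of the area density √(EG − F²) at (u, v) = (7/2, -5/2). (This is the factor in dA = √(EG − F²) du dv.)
√(EG − F²)|_{(7/2, -5/2)} = sqrt(1185)

E = 64*v^2 + 1, F = 64*u*v, G = 64*u^2 + 1, so EG − F² = 64*u^2 + 64*v^2 + 1. Taking the positive square root: √(EG − F²) = sqrt(64*u^2 + 64*v^2 + 1). At (u, v) = (7/2, -5/2): sqrt(1185).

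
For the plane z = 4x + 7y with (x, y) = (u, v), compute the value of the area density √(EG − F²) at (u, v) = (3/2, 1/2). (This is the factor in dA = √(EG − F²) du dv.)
√(EG − F²)|_{(3/2, 1/2)} = sqrt(66)

E = 17, F = 28, G = 50, so EG − F² = 66. Taking the positive square root: √(EG − F²) = sqrt(66). At (u, v) = (3/2, 1/2): sqrt(66).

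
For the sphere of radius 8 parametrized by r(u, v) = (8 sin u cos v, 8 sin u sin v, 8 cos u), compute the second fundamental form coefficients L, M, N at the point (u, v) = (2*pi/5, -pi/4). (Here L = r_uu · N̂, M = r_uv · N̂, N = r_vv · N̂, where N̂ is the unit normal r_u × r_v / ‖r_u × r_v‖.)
L = -8;  M = 0;  N = -5 - sqrt(5)

Compute the unit normal N̂(u, v) = (sin(u)^2*cos(v)/Abs(sin(u)), sin(u)^2*sin(v)/Abs(sin(u)), sin(2*u)/(2*Abs(sin(u)))), and the second partials r_uu, r_uv, r_vv. Take dot products:
  L(u, v) = r_uu · N̂ = -8*sin(u)/Abs(sin(u)),
  M(u, v) = r_uv · N̂ = 0,
  N(u, v) = r_vv · N̂ = -8*sin(u)^3/Abs(sin(u)).
Evaluating at (u, v) = (2*pi/5, -pi/4):
  L = -8, M = 0, N = -5 - sqrt(5).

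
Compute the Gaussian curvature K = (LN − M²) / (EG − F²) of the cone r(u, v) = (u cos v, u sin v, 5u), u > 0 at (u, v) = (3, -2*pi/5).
K = 0

Coefficients of the first fundamental form: E = 26, F = 0, G = u^2.
Coefficients of the second fundamental form: L = 0, M = 0, N = 5*sqrt(26)*u^2/(26*Abs(u)).
Assemble K = (LN − M²)/(EG − F²) = 0. At (u, v) = (3, -2*pi/5): K = 0.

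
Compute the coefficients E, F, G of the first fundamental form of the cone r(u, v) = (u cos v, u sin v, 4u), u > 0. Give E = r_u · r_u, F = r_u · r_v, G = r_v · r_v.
E = 17;  F = 0;  G = u^2

Compute partials: r_u = (cos(v), sin(v), 4), r_v = (-u*sin(v), u*cos(v), 0). Then
  E = r_u · r_u = 17,
  F = r_u · r_v = 0,
  G = r_v · r_v = u^2.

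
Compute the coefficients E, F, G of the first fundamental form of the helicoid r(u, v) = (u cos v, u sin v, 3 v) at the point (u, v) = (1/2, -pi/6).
E = 1;  F = 0;  G = 37/4

Partials: r_u = (cos(v), sin(v), 0), r_v = (-u*sin(v), u*cos(v), 3). As functions of (u, v):
  E = r_u · r_u = 1,
  F = r_u · r_v = 0,
  G = r_v · r_v = u^2 + 9.
Evaluating at (u, v) = (1/2, -pi/6): E = 1, F = 0, G = 37/4.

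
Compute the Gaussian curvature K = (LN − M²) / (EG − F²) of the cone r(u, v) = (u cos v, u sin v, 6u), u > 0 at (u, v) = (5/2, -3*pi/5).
K = 0

Coefficients of the first fundamental form: E = 37, F = 0, G = u^2.
Coefficients of the second fundamental form: L = 0, M = 0, N = 6*sqrt(37)*u^2/(37*Abs(u)).
Assemble K = (LN − M²)/(EG − F²) = 0. At (u, v) = (5/2, -3*pi/5): K = 0.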